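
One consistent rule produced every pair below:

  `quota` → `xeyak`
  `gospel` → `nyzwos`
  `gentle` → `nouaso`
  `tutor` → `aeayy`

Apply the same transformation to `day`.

kkf

The shift depends on letter class: consonant q→x is +7, but vowel u→e is +10. Two shifts are in play — +10 for a/e/i/o/u, +7 for every other letter.
On day: d(cons)+7=k, a(vowel)+10=k, y(cons)+7=f.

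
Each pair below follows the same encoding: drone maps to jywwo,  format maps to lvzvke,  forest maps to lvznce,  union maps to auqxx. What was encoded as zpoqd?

tight

Letter i (0-indexed) is shifted by i+6, so successive shifts are 6, 7, 8, ….
Decoding zpoqd: z−6=t, p−7=i, o−8=g, q−9=h, d−10=t.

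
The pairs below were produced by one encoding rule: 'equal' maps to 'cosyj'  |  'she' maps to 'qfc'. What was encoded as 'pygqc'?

Compare letters: e→c is +24, q→o is +24, u→s is +24 — a constant shift. It's a constant shift of +24 (ROT24).
Decoding pygqc: p−24=r, y−24=a, g−24=i, q−24=s, c−24=e.

raise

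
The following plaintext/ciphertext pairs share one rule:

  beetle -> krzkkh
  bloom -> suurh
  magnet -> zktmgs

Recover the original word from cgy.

saw

The output letters match the input read backwards, each shifted +6: beetle reversed is elteeb. The word is reversed, then every letter is shifted forward by 6.
Decoding cgy: shift back: c−6=w, g−6=a, y−6=s → was; then reverse → saw.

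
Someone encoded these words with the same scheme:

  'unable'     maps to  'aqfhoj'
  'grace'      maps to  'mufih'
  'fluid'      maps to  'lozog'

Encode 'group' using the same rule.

mutas

Shifts by position in unable: pos 0: u→a (+6), pos 1: n→q (+3), pos 2: a→f (+5), pos 3: b→h (+6), pos 4: l→o (+3), pos 5: e→j (+5) — repeating every 3. A repeating key of period 3 is used — shifts +6, +3, +5 over and over.
On group: g+6=m, r+3=u, o+5=t, u+6=a, p+3=s.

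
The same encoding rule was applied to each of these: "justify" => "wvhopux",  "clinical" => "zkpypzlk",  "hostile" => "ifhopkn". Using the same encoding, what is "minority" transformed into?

rpyfapox

j(9)→w(22) and u(20)→v(21) fit y≡7x+11 (mod 26); the inverse of 7 mod 26 is 15. Treating letters as 0–25, the rule is x ↦ 7x + 11 (mod 26).
On minority: m(12)→7·12+11≡17=r; i(8)→7·8+11≡15=p; n(13)→7·13+11≡24=y; o(14)→7·14+11≡5=f; r(17)→7·17+11≡0=a; i(8)→7·8+11≡15=p; t(19)→7·19+11≡14=o; y(24)→7·24+11≡23=x (all mod 26).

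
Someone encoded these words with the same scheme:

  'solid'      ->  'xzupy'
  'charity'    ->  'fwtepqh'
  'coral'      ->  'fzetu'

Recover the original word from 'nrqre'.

Treating letters as 0–25, the rule is x ↦ 19x + 19 (mod 26).
Decoding nrqre: n(13)→11·(13−19)≡12=m; r(17)→11·(17−19)≡4=e; q(16)→11·(16−19)≡19=t; r(17)→11·(17−19)≡4=e; e(4)→11·(4−19)≡17=r (all mod 26).

meter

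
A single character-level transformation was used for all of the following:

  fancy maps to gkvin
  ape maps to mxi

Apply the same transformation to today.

gilwb

The output letters match the input read backwards, each shifted +8: fancy reversed is ycnaf. The word is reversed, then every letter is shifted forward by 8.
Applying it to today: reverse → yadot; then shift: y+8=g, a+8=i, d+8=l, o+8=w, t+8=b.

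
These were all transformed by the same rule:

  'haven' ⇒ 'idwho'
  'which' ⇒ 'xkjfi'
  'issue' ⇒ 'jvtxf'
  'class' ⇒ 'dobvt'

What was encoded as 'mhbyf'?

leave

Shifts by position in haven: pos 0: h→i (+1), pos 1: a→d (+3), pos 2: v→w (+1), pos 3: e→h (+3) — repeating every 2. It's a Vigenère-style cipher with numeric key [1,3]: position i shifts by key[i mod 2].
Decoding mhbyf: m−1=l, h−3=e, b−1=a, y−3=v, f−1=e.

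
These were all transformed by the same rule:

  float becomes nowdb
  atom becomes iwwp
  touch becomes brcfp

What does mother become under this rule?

Shifts by position in float: pos 0: f→n (+8), pos 1: l→o (+3), pos 2: o→w (+8), pos 3: a→d (+3) — repeating every 2. A repeating key of period 2 is used — shifts +8, +3 over and over.
Applying it to mother: m+8=u, o+3=r, t+8=b, h+3=k, e+8=m, r+3=u.

urbkmu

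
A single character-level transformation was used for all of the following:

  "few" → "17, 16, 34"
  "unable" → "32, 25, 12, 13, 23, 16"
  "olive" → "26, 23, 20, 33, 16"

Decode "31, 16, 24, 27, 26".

tempo

The number is (letter's place in the alphabet, a=1) + 11.
Reversing it on 31, 16, 24, 27, 26: 31→(31−11)÷1=20=t, 16→(16−11)÷1=5=e, 24→(24−11)÷1=13=m, 27→(27−11)÷1=16=p, 26→(26−11)÷1=15=o.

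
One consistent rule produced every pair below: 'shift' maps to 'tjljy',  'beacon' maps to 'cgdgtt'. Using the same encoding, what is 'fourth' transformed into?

gqxvyn

In shift: s→t is +1, h→j is +2, i→l is +3, f→j is +4 — the shift increases by 1 each position. Each letter shifts forward by (position + 1), i.e. 1, 2, 3, … — the shift grows by one for each successive letter.
For fourth: f+1=g, o+2=q, u+3=x, r+4=v, t+5=y, h+6=n.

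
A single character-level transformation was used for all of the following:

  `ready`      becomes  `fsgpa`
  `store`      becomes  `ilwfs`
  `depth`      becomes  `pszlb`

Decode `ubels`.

r(17)→f(5) and e(4)→s(18) fit y≡3x+6 (mod 26); the inverse of 3 mod 26 is 9. This is an affine cipher: with a=0,…,z=25, each position x becomes (3x+6) mod 26.
Reversing it on ubels: u(20)→9·(20−6)≡22=w; b(1)→9·(1−6)≡7=h; e(4)→9·(4−6)≡8=i; l(11)→9·(11−6)≡19=t; s(18)→9·(18−6)≡4=e (all mod 26).

white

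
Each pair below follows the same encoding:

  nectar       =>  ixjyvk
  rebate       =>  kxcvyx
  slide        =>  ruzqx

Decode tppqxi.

n(13)→i(8) and e(4)→x(23) fit y≡7x+21 (mod 26); the inverse of 7 mod 26 is 15. Treating letters as 0–25, the rule is x ↦ 7x + 21 (mod 26).
Reversing it on tppqxi: t(19)→15·(19−21)≡22=w; p(15)→15·(15−21)≡14=o; p(15)→15·(15−21)≡14=o; q(16)→15·(16−21)≡3=d; x(23)→15·(23−21)≡4=e; i(8)→15·(8−21)≡13=n (all mod 26).

wooden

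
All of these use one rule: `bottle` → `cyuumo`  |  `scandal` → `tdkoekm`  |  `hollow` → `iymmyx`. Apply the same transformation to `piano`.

The shift depends on letter class: consonant b→c is +1, but vowel o→y is +10. Two shifts are in play — +10 for a/e/i/o/u, +1 for every other letter.
For piano: p(cons)+1=q, i(vowel)+10=s, a(vowel)+10=k, n(cons)+1=o, o(vowel)+10=y.

qskoy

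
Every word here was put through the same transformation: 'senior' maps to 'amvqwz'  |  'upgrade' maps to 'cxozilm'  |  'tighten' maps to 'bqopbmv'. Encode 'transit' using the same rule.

Compare letters: s→a is +8, e→m is +8, n→v is +8 — a constant shift. It's a constant shift of +8 (ROT8).
For transit: t+8=b, r+8=z, a+8=i, n+8=v, s+8=a, i+8=q, t+8=b.

bzivaqb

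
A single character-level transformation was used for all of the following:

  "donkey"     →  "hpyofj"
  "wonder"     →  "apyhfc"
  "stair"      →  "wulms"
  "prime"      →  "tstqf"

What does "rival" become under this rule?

vjgem

Shifts by position in donkey: pos 0: d→h (+4), pos 1: o→p (+1), pos 2: n→y (+11), pos 3: k→o (+4), pos 4: e→f (+1), pos 5: y→j (+11) — repeating every 3. A repeating key of period 3 is used — shifts +4, +1, +11 over and over.
Applying it to rival: r+4=v, i+1=j, v+11=g, a+4=e, l+1=m.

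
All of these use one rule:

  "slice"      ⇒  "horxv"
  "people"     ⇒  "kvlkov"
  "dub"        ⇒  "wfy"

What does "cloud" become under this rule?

Each pair mirrors across the alphabet (s↔h, l↔o, i↔r): positions sum to 25. Each letter is replaced by its mirror in the alphabet: a↔z, b↔y, c↔x, and so on (the Atbash cipher).
Applying it to cloud: c↔x, l↔o, o↔l, u↔f, d↔w.

xolfw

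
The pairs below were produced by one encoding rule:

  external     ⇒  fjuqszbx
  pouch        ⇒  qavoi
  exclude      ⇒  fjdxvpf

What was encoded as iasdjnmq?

Shifts by position in external: pos 0: e→f (+1), pos 1: x→j (+12), pos 2: t→u (+1), pos 3: e→q (+12) — repeating every 2. A repeating key of period 2 is used — shifts +1, +12 over and over.
Decoding iasdjnmq: i−1=h, a−12=o, s−1=r, d−12=r, j−1=i, n−12=b, m−1=l, q−12=e.

horrible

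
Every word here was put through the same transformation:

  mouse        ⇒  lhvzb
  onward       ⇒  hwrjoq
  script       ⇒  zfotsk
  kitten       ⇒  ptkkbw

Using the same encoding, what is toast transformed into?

khjzk

This is an affine cipher: with a=0,…,z=25, each position x becomes (11x+9) mod 26.
For toast: t(19)→11·19+9≡10=k; o(14)→11·14+9≡7=h; a(0)→11·0+9≡9=j; s(18)→11·18+9≡25=z; t(19)→11·19+9≡10=k (all mod 26).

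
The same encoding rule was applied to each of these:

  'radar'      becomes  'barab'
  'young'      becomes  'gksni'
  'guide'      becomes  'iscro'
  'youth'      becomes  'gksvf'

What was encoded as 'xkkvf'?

This is an affine cipher: with a=0,…,z=25, each position x becomes (23x+0) mod 26.
Undoing it on xkkvf: x(23)→17·(23−0)≡1=b; k(10)→17·(10−0)≡14=o; k(10)→17·(10−0)≡14=o; v(21)→17·(21−0)≡19=t; f(5)→17·(5−0)≡7=h (all mod 26).

booth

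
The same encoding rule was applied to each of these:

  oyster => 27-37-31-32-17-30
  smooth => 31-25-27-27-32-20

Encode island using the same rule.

o is letter #15 and maps to 27: an offset of 12. Letters become their 1-based position plus 12 (so a→13, b→14, …).
For island: i=9→21, s=19→31, l=12→24, a=1→13, n=14→26, d=4→16.

21-31-24-13-26-16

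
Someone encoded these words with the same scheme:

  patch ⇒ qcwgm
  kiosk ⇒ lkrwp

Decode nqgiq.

In patch: p→q is +1, a→c is +2, t→w is +3, c→g is +4 — the shift increases by 1 each position. Each letter shifts forward by (position + 1), i.e. 1, 2, 3, … — the shift grows by one for each successive letter.
Decoding nqgiq: n−1=m, q−2=o, g−3=d, i−4=e, q−5=l.

model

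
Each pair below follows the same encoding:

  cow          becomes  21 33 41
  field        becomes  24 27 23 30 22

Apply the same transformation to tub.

Letters become their 1-based position plus 18 (so a→19, b→20, …).
For tub: t=20→38, u=21→39, b=2→20.

38 39 20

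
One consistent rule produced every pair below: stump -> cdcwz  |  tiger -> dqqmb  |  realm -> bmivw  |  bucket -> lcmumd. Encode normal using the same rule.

xwbwiv

The shift depends on letter class: consonant s→c is +10, but vowel u→c is +8. The rule splits by letter class: vowels +8, consonants +10.
For normal: n(cons)+10=x, o(vowel)+8=w, r(cons)+10=b, m(cons)+10=w, a(vowel)+8=i, l(cons)+10=v.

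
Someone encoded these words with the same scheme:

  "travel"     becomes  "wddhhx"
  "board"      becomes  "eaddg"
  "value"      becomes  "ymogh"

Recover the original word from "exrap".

The shifts repeat in a cycle of length 2: positions 0,1,… shift by +3, +12, then the pattern repeats.
Reversing it on exrap: e−3=b, x−12=l, r−3=o, a−12=o, p−3=m.

bloom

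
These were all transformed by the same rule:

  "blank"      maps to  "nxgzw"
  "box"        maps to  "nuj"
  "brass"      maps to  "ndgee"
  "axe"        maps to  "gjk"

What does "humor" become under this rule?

The shift depends on letter class: consonant b→n is +12, but vowel a→g is +6. The rule splits by letter class: vowels +6, consonants +12.
On humor: h(cons)+12=t, u(vowel)+6=a, m(cons)+12=y, o(vowel)+6=u, r(cons)+12=d.

tayud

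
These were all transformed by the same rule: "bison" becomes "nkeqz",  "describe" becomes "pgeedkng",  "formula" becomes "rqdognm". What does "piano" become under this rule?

Shifts by position in bison: pos 0: b→n (+12), pos 1: i→k (+2), pos 2: s→e (+12), pos 3: o→q (+2) — repeating every 2. A repeating key of period 2 is used — shifts +12, +2 over and over.
Applying it to piano: p+12=b, i+2=k, a+12=m, n+2=p, o+12=a.

bkmpa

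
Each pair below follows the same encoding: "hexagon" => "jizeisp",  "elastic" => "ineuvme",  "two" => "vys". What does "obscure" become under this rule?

The shift depends on letter class: consonant h→j is +2, but vowel e→i is +4. Two shifts are in play — +4 for a/e/i/o/u, +2 for every other letter.
On obscure: o(vowel)+4=s, b(cons)+2=d, s(cons)+2=u, c(cons)+2=e, u(vowel)+4=y, r(cons)+2=t, e(vowel)+4=i.

sdueyti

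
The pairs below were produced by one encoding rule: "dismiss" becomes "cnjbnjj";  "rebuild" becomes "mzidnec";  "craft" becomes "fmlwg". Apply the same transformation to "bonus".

ivydj

d(3)→c(2) and i(8)→n(13) fit y≡23x+11 (mod 26); the inverse of 23 mod 26 is 17. Treating letters as 0–25, the rule is x ↦ 23x + 11 (mod 26).
For bonus: b(1)→23·1+11≡8=i; o(14)→23·14+11≡21=v; n(13)→23·13+11≡24=y; u(20)→23·20+11≡3=d; s(18)→23·18+11≡9=j (all mod 26).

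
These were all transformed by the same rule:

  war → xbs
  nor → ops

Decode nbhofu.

Compare letters: w→x is +1, a→b is +1, r→s is +1 — a constant shift. Every letter moves 1 place later in the alphabet, wrapping around z→a.
Decoding nbhofu: n−1=m, b−1=a, h−1=g, o−1=n, f−1=e, u−1=t.

magnet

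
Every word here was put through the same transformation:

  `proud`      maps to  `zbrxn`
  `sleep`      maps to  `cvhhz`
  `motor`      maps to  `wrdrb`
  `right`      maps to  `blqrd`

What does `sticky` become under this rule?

cdlmui

The shift depends on letter class: consonant p→z is +10, but vowel o→r is +3. Vowels shift forward by 3 and consonants shift forward by 10.
On sticky: s(cons)+10=c, t(cons)+10=d, i(vowel)+3=l, c(cons)+10=m, k(cons)+10=u, y(cons)+10=i.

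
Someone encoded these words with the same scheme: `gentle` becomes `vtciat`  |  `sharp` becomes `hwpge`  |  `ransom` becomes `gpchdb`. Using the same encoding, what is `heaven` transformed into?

Compare letters: g→v is +15, e→t is +15, n→c is +15 — a constant shift. Each letter is shifted forward by 15 in the alphabet (a Caesar shift of +15).
For heaven: h+15=w, e+15=t, a+15=p, v+15=k, e+15=t, n+15=c.

wtpktc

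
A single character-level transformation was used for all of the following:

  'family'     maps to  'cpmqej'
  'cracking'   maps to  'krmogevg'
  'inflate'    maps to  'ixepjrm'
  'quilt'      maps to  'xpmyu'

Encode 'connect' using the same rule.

The output letters match the input read backwards, each shifted +4: family reversed is ylimaf. The word is reversed, then every letter is shifted forward by 4.
On connect: reverse → tcennoc; then shift: t+4=x, c+4=g, e+4=i, n+4=r, n+4=r, o+4=s, c+4=g.

xgirrsg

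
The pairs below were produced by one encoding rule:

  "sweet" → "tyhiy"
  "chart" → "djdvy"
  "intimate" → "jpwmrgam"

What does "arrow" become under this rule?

In sweet: s→t is +1, w→y is +2, e→h is +3, e→i is +4 — the shift increases by 1 each position. The shift increases by 1 at each position, starting from +1: 1, 2, 3, ….
Applying it to arrow: a+1=b, r+2=t, r+3=u, o+4=s, w+5=b.

btusb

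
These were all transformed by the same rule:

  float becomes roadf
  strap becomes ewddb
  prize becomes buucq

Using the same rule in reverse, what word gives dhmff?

Shifts by position in float: pos 0: f→r (+12), pos 1: l→o (+3), pos 2: o→a (+12), pos 3: a→d (+3) — repeating every 2. A repeating key of period 2 is used — shifts +12, +3 over and over.
Reversing it on dhmff: d−12=r, h−3=e, m−12=a, f−3=c, f−12=t.

react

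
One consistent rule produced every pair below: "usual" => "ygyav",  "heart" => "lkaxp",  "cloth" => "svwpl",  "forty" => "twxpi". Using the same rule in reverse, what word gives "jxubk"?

Treating letters as 0–25, the rule is x ↦ 9x + 0 (mod 26).
Decoding jxubk: j(9)→3·(9−0)≡1=b; x(23)→3·(23−0)≡17=r; u(20)→3·(20−0)≡8=i; b(1)→3·(1−0)≡3=d; k(10)→3·(10−0)≡4=e (all mod 26).

bride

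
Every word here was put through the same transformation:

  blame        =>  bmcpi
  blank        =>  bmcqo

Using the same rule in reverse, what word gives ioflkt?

indigo

In blame: b→b is +0, l→m is +1, a→c is +2, m→p is +3 — the shift increases by 1 each position. The shift increases by 1 at each position, starting from +0: 0, 1, 2, ….
Decoding ioflkt: i−0=i, o−1=n, f−2=d, l−3=i, k−4=g, t−5=o.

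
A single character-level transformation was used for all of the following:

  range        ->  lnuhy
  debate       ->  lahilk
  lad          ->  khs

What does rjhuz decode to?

snack

The output letters match the input read backwards, each shifted +7: range reversed is egnar. Two steps: reverse the string, then apply a Caesar shift of +7.
Undoing it on rjhuz: shift back: r−7=k, j−7=c, h−7=a, u−7=n, z−7=s → kcans; then reverse → snack.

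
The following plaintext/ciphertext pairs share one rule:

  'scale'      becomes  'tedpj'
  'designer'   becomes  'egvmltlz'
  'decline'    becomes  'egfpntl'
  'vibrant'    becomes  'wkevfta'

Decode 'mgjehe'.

In scale: s→t is +1, c→e is +2, a→d is +3, l→p is +4 — the shift increases by 1 each position. Letter i (0-indexed) is shifted by i+1, so successive shifts are 1, 2, 3, ….
Decoding mgjehe: m−1=l, g−2=e, j−3=g, e−4=a, h−5=c, e−6=y.

legacy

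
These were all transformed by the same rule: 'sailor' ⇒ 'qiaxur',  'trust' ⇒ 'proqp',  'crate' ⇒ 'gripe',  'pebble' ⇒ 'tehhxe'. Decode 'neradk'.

Treating letters as 0–25, the rule is x ↦ 25x + 8 (mod 26).
Undoing it on neradk: n(13)→25·(13−8)≡21=v; e(4)→25·(4−8)≡4=e; r(17)→25·(17−8)≡17=r; a(0)→25·(0−8)≡8=i; d(3)→25·(3−8)≡5=f; k(10)→25·(10−8)≡24=y (all mod 26).

verify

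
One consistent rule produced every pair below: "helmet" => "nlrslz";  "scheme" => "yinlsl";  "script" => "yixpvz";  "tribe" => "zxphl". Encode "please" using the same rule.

vrlhyl

Two shifts are in play — +7 for a/e/i/o/u, +6 for every other letter.
For please: p(cons)+6=v, l(cons)+6=r, e(vowel)+7=l, a(vowel)+7=h, s(cons)+6=y, e(vowel)+7=l.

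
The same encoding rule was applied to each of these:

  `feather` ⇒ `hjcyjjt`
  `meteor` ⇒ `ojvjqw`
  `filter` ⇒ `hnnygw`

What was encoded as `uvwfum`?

Shifts by position in feather: pos 0: f→h (+2), pos 1: e→j (+5), pos 2: a→c (+2), pos 3: t→y (+5) — repeating every 2. A repeating key of period 2 is used — shifts +2, +5 over and over.
Reversing it on uvwfum: u−2=s, v−5=q, w−2=u, f−5=a, u−2=s, m−5=h.

squash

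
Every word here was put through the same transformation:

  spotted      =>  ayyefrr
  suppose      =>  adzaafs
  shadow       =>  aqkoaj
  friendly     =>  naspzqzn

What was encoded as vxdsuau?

nothing

In spotted: s→a is +8, p→y is +9, o→y is +10, t→e is +11 — the shift increases by 1 each position. Letter i (0-indexed) is shifted by i+8, so successive shifts are 8, 9, 10, ….
Undoing it on vxdsuau: v−8=n, x−9=o, d−10=t, s−11=h, u−12=i, a−13=n, u−14=g.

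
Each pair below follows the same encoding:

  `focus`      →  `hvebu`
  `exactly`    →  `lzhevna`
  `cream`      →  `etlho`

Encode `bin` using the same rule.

dpp

The shift depends on letter class: consonant f→h is +2, but vowel o→v is +7. Vowels shift forward by 7 and consonants shift forward by 2.
For bin: b(cons)+2=d, i(vowel)+7=p, n(cons)+2=p.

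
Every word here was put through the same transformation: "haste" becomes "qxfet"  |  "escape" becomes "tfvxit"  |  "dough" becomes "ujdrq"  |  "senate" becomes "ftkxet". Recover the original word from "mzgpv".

lyric

h(7)→q(16) and a(0)→x(23) fit y≡25x+23 (mod 26); the inverse of 25 mod 26 is 25. This is an affine cipher: with a=0,…,z=25, each position x becomes (25x+23) mod 26.
Undoing it on mzgpv: m(12)→25·(12−23)≡11=l; z(25)→25·(25−23)≡24=y; g(6)→25·(6−23)≡17=r; p(15)→25·(15−23)≡8=i; v(21)→25·(21−23)≡2=c (all mod 26).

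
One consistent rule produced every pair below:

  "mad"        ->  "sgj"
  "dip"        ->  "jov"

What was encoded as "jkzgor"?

Compare letters: m→s is +6, a→g is +6, d→j is +6 — a constant shift. Every letter moves 6 places later in the alphabet, wrapping around z→a.
Undoing it on jkzgor: j−6=d, k−6=e, z−6=t, g−6=a, o−6=i, r−6=l.

detail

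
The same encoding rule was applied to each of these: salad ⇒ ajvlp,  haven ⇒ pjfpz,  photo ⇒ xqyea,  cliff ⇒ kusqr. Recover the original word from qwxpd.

inner

In salad: s→a is +8, a→j is +9, l→v is +10, a→l is +11 — the shift increases by 1 each position. Letter i (0-indexed) is shifted by i+8, so successive shifts are 8, 9, 10, ….
Decoding qwxpd: q−8=i, w−9=n, x−10=n, p−11=e, d−12=r.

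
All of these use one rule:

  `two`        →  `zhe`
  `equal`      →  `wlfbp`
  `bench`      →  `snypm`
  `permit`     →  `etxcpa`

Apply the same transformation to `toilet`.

epwtze

Read the word backwards and shift each letter +11.
For toilet: reverse → teliot; then shift: t+11=e, e+11=p, l+11=w, i+11=t, o+11=z, t+11=e.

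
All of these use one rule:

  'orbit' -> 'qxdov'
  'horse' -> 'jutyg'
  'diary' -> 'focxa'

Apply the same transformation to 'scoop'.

Shifts by position in orbit: pos 0: o→q (+2), pos 1: r→x (+6), pos 2: b→d (+2), pos 3: i→o (+6) — repeating every 2. It's a Vigenère-style cipher with numeric key [2,6]: position i shifts by key[i mod 2].
Applying it to scoop: s+2=u, c+6=i, o+2=q, o+6=u, p+2=r.

uiqur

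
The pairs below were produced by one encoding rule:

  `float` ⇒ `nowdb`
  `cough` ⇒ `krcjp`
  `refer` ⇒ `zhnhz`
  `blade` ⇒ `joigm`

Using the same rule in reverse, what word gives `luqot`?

A repeating key of period 2 is used — shifts +8, +3 over and over.
Undoing it on luqot: l−8=d, u−3=r, q−8=i, o−3=l, t−8=l.

drill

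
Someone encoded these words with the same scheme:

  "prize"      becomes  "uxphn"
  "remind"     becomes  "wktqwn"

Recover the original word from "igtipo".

The shift increases by 1 at each position, starting from +5: 5, 6, 7, ….
Decoding igtipo: i−5=d, g−6=a, t−7=m, i−8=a, p−9=g, o−10=e.

damage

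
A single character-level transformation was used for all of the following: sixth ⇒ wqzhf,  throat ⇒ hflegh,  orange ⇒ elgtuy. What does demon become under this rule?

nyiet

This is an affine cipher: with a=0,…,z=25, each position x becomes (11x+6) mod 26.
Applying it to demon: d(3)→11·3+6≡13=n; e(4)→11·4+6≡24=y; m(12)→11·12+6≡8=i; o(14)→11·14+6≡4=e; n(13)→11·13+6≡19=t (all mod 26).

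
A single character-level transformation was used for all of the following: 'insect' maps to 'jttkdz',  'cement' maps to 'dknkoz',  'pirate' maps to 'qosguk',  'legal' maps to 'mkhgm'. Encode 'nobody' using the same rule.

It's a Vigenère-style cipher with numeric key [1,6]: position i shifts by key[i mod 2].
On nobody: n+1=o, o+6=u, b+1=c, o+6=u, d+1=e, y+6=e.

oucuee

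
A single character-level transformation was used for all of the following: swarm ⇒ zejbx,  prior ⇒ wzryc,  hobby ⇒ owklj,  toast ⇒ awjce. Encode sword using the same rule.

The shift increases by 1 at each position, starting from +7: 7, 8, 9, ….
Applying it to sword: s+7=z, w+8=e, o+9=x, r+10=b, d+11=o.

zexbo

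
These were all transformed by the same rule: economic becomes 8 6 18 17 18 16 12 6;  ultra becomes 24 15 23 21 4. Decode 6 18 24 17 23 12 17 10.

e is letter #5 and maps to 8: an offset of 3. Each letter is replaced by its alphabet position (a=1..z=26) + 3.
Reversing it on 6 18 24 17 23 12 17 10: 6→(6−3)÷1=3=c, 18→(18−3)÷1=15=o, 24→(24−3)÷1=21=u, 17→(17−3)÷1=14=n, 23→(23−3)÷1=20=t, 12→(12−3)÷1=9=i, 17→(17−3)÷1=14=n, 10→(10−3)÷1=7=g.

counting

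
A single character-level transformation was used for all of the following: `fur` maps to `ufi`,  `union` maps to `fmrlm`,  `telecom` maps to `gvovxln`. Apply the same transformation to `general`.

tvmvizo

Each pair mirrors across the alphabet (f↔u, u↔f, r↔i): positions sum to 25. Letters are reflected about the middle of the alphabet (position → 25−position): Atbash.
On general: g↔t, e↔v, n↔m, e↔v, r↔i, a↔z, l↔o.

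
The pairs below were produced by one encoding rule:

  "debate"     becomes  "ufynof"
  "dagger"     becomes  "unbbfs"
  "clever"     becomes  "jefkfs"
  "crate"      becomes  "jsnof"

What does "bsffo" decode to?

greet

d(3)→u(20) and e(4)→f(5) fit y≡11x+13 (mod 26); the inverse of 11 mod 26 is 19. This is an affine cipher: with a=0,…,z=25, each position x becomes (11x+13) mod 26.
Undoing it on bsffo: b(1)→19·(1−13)≡6=g; s(18)→19·(18−13)≡17=r; f(5)→19·(5−13)≡4=e; f(5)→19·(5−13)≡4=e; o(14)→19·(14−13)≡19=t (all mod 26).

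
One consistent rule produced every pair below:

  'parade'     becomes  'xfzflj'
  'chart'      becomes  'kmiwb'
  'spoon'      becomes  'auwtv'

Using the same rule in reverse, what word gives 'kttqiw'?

collar

Shifts by position in parade: pos 0: p→x (+8), pos 1: a→f (+5), pos 2: r→z (+8), pos 3: a→f (+5) — repeating every 2. A repeating key of period 2 is used — shifts +8, +5 over and over.
Undoing it on kttqiw: k−8=c, t−5=o, t−8=l, q−5=l, i−8=a, w−5=r.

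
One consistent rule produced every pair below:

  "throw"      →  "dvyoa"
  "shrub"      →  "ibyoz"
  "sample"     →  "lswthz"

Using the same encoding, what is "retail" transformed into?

sphaly

The output letters match the input read backwards, each shifted +7: throw reversed is worht. Read the word backwards and shift each letter +7.
On retail: reverse → liater; then shift: l+7=s, i+7=p, a+7=h, t+7=a, e+7=l, r+7=y.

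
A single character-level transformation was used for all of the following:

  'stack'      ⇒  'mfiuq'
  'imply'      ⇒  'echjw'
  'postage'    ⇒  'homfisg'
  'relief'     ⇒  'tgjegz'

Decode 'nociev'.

s(18)→m(12) and t(19)→f(5) fit y≡19x+8 (mod 26); the inverse of 19 mod 26 is 11. Each letter's alphabet position (a=0..z=25) is mapped through 19·x+8 mod 26 — an affine cipher.
Reversing it on nociev: n(13)→11·(13−8)≡3=d; o(14)→11·(14−8)≡14=o; c(2)→11·(2−8)≡12=m; i(8)→11·(8−8)≡0=a; e(4)→11·(4−8)≡8=i; v(21)→11·(21−8)≡13=n (all mod 26).

domain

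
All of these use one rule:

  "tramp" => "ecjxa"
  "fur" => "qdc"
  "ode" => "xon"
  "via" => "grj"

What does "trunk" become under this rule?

The shift depends on letter class: consonant t→e is +11, but vowel a→j is +9. The rule splits by letter class: vowels +9, consonants +11.
For trunk: t(cons)+11=e, r(cons)+11=c, u(vowel)+9=d, n(cons)+11=y, k(cons)+11=v.

ecdyv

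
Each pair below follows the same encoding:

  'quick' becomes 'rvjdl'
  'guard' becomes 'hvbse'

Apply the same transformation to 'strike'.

tusjlf

Compare letters: q→r is +1, u→v is +1, i→j is +1 — a constant shift. Every letter moves 1 place later in the alphabet, wrapping around z→a.
Applying it to strike: s+1=t, t+1=u, r+1=s, i+1=j, k+1=l, e+1=f.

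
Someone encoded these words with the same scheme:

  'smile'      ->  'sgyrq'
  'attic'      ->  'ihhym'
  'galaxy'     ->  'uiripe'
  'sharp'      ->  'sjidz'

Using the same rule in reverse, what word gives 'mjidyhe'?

charity

s(18)→s(18) and m(12)→g(6) fit y≡15x+8 (mod 26); the inverse of 15 mod 26 is 7. Each letter's alphabet position (a=0..z=25) is mapped through 15·x+8 mod 26 — an affine cipher.
Decoding mjidyhe: m(12)→7·(12−8)≡2=c; j(9)→7·(9−8)≡7=h; i(8)→7·(8−8)≡0=a; d(3)→7·(3−8)≡17=r; y(24)→7·(24−8)≡8=i; h(7)→7·(7−8)≡19=t; e(4)→7·(4−8)≡24=y (all mod 26).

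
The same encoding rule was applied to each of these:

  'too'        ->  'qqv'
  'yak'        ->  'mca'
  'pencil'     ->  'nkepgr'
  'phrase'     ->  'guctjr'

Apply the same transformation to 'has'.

The output letters match the input read backwards, each shifted +2: too reversed is oot. Read the word backwards and shift each letter +2.
Applying it to has: reverse → sah; then shift: s+2=u, a+2=c, h+2=j.

ucj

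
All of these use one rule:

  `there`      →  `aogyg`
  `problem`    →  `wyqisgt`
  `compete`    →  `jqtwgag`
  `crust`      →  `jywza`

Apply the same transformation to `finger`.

Vowels shift forward by 2 and consonants shift forward by 7.
On finger: f(cons)+7=m, i(vowel)+2=k, n(cons)+7=u, g(cons)+7=n, e(vowel)+2=g, r(cons)+7=y.

mkungy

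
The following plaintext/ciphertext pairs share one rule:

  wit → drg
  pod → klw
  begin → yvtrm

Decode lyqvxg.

Each pair mirrors across the alphabet (w↔d, i↔r, t↔g): positions sum to 25. Each letter is replaced by its mirror in the alphabet: a↔z, b↔y, c↔x, and so on (the Atbash cipher).
Reversing it on lyqvxg: l↔o, y↔b, q↔j, v↔e, x↔c, g↔t.

object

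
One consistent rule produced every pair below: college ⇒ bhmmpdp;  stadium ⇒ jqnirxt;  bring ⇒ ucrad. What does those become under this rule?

Treating letters as 0–25, the rule is x ↦ 7x + 13 (mod 26).
Applying it to those: t(19)→7·19+13≡16=q; h(7)→7·7+13≡10=k; o(14)→7·14+13≡7=h; s(18)→7·18+13≡9=j; e(4)→7·4+13≡15=p (all mod 26).

qkhjp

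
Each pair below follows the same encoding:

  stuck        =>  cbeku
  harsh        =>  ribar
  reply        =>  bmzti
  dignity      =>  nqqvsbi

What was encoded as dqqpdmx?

Shifts by position in stuck: pos 0: s→c (+10), pos 1: t→b (+8), pos 2: u→e (+10), pos 3: c→k (+8) — repeating every 2. A repeating key of period 2 is used — shifts +10, +8 over and over.
Undoing it on dqqpdmx: d−10=t, q−8=i, q−10=g, p−8=h, d−10=t, m−8=e, x−10=n.

tighten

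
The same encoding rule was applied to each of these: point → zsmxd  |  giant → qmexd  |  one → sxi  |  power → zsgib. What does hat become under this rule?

The shift depends on letter class: consonant p→z is +10, but vowel o→s is +4. Vowels shift forward by 4 and consonants shift forward by 10.
For hat: h(cons)+10=r, a(vowel)+4=e, t(cons)+10=d.

red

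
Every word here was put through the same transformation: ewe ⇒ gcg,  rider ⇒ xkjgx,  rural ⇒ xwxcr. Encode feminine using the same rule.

lgsktktg

The shift depends on letter class: consonant w→c is +6, but vowel e→g is +2. Vowels shift forward by 2 and consonants shift forward by 6.
Applying it to feminine: f(cons)+6=l, e(vowel)+2=g, m(cons)+6=s, i(vowel)+2=k, n(cons)+6=t, i(vowel)+2=k, n(cons)+6=t, e(vowel)+2=g.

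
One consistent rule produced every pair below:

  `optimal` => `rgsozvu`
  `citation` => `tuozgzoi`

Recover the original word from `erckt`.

The output letters match the input read backwards, each shifted +6: optimal reversed is lamitpo. The word is reversed, then every letter is shifted forward by 6.
Reversing it on erckt: shift back: e−6=y, r−6=l, c−6=w, k−6=e, t−6=n → ylwen; then reverse → newly.

newly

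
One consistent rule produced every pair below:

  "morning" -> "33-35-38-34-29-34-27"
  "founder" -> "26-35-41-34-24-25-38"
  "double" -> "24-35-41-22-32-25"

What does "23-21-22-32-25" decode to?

m is letter #13 and maps to 33: an offset of 20. The number is (letter's place in the alphabet, a=1) + 20.
Reversing it on 23-21-22-32-25: 23→(23−20)÷1=3=c, 21→(21−20)÷1=1=a, 22→(22−20)÷1=2=b, 32→(32−20)÷1=12=l, 25→(25−20)÷1=5=e.

cable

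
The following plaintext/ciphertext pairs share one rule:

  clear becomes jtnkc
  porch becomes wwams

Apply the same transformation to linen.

sqwoy

In clear: c→j is +7, l→t is +8, e→n is +9, a→k is +10 — the shift increases by 1 each position. The shift increases by 1 at each position, starting from +7: 7, 8, 9, ….
On linen: l+7=s, i+8=q, n+9=w, e+10=o, n+11=y.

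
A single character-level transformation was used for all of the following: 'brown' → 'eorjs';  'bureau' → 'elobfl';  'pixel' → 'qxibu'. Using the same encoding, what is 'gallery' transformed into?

b(1)→e(4) and r(17)→o(14) fit y≡25x+5 (mod 26); the inverse of 25 mod 26 is 25. This is an affine cipher: with a=0,…,z=25, each position x becomes (25x+5) mod 26.
For gallery: g(6)→25·6+5≡25=z; a(0)→25·0+5≡5=f; l(11)→25·11+5≡20=u; l(11)→25·11+5≡20=u; e(4)→25·4+5≡1=b; r(17)→25·17+5≡14=o; y(24)→25·24+5≡7=h (all mod 26).

zfuuboh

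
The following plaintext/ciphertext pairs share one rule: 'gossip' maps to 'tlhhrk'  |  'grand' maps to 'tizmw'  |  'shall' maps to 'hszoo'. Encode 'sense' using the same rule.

Each pair mirrors across the alphabet (g↔t, o↔l, s↔h): positions sum to 25. This is the alphabet-reversal cipher (Atbash): a becomes z, b becomes y, etc.
On sense: s↔h, e↔v, n↔m, s↔h, e↔v.

hvmhv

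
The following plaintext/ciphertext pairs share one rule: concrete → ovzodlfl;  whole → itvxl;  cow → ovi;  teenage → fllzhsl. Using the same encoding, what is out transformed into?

vbf

The shift depends on letter class: consonant c→o is +12, but vowel o→v is +7. Vowels shift forward by 7 and consonants shift forward by 12.
Applying it to out: o(vowel)+7=v, u(vowel)+7=b, t(cons)+12=f.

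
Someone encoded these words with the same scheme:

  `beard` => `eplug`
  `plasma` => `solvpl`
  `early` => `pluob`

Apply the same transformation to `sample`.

The shift depends on letter class: consonant b→e is +3, but vowel e→p is +11. The rule splits by letter class: vowels +11, consonants +3.
Applying it to sample: s(cons)+3=v, a(vowel)+11=l, m(cons)+3=p, p(cons)+3=s, l(cons)+3=o, e(vowel)+11=p.

vlpsop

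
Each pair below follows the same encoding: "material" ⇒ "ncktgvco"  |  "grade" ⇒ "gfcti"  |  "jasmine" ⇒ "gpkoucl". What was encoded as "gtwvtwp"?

nurture

The output letters match the input read backwards, each shifted +2: material reversed is lairetam. Read the word backwards and shift each letter +2.
Decoding gtwvtwp: shift back: g−2=e, t−2=r, w−2=u, v−2=t, t−2=r, w−2=u, p−2=n → erutrun; then reverse → nurture.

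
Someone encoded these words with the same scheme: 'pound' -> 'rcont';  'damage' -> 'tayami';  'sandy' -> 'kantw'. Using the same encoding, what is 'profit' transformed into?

rvcxqz

p(15)→r(17) and o(14)→c(2) fit y≡15x+0 (mod 26); the inverse of 15 mod 26 is 7. Treating letters as 0–25, the rule is x ↦ 15x + 0 (mod 26).
On profit: p(15)→15·15+0≡17=r; r(17)→15·17+0≡21=v; o(14)→15·14+0≡2=c; f(5)→15·5+0≡23=x; i(8)→15·8+0≡16=q; t(19)→15·19+0≡25=z (all mod 26).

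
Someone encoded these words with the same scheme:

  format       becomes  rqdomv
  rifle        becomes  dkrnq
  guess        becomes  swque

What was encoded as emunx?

skill

The shifts repeat in a cycle of length 2: positions 0,1,… shift by +12, +2, then the pattern repeats.
Decoding emunx: e−12=s, m−2=k, u−12=i, n−2=l, x−12=l.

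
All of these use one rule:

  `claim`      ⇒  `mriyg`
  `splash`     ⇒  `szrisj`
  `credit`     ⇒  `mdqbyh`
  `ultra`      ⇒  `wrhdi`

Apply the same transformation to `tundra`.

hwvbdi

c(2)→m(12) and l(11)→r(17) fit y≡15x+8 (mod 26); the inverse of 15 mod 26 is 7. Treating letters as 0–25, the rule is x ↦ 15x + 8 (mod 26).
On tundra: t(19)→15·19+8≡7=h; u(20)→15·20+8≡22=w; n(13)→15·13+8≡21=v; d(3)→15·3+8≡1=b; r(17)→15·17+8≡3=d; a(0)→15·0+8≡8=i (all mod 26).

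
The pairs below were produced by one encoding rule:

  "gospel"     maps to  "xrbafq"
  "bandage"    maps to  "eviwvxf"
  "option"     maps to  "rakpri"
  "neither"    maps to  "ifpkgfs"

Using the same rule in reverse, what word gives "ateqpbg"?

Treating letters as 0–25, the rule is x ↦ 9x + 21 (mod 26).
Undoing it on ateqpbg: a(0)→3·(0−21)≡15=p; t(19)→3·(19−21)≡20=u; e(4)→3·(4−21)≡1=b; q(16)→3·(16−21)≡11=l; p(15)→3·(15−21)≡8=i; b(1)→3·(1−21)≡18=s; g(6)→3·(6−21)≡7=h (all mod 26).

publish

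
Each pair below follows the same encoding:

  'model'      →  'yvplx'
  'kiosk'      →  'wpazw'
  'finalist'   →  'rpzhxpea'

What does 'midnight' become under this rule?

yppuunta

Shifts by position in model: pos 0: m→y (+12), pos 1: o→v (+7), pos 2: d→p (+12), pos 3: e→l (+7) — repeating every 2. A repeating key of period 2 is used — shifts +12, +7 over and over.
Applying it to midnight: m+12=y, i+7=p, d+12=p, n+7=u, i+12=u, g+7=n, h+12=t, t+7=a.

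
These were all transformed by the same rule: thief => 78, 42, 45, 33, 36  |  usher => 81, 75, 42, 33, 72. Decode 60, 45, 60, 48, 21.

ninja

With a=1..z=26, the number is 3·pos + 18.
Undoing it on 60, 45, 60, 48, 21: 60→(60−18)÷3=14=n, 45→(45−18)÷3=9=i, 60→(60−18)÷3=14=n, 48→(48−18)÷3=10=j, 21→(21−18)÷3=1=a.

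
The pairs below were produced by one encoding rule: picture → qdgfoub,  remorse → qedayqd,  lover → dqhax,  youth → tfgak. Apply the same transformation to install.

xxmfezu

The output letters match the input read backwards, each shifted +12: picture reversed is erutcip. Two steps: reverse the string, then apply a Caesar shift of +12.
Applying it to install: reverse → llatsni; then shift: l+12=x, l+12=x, a+12=m, t+12=f, s+12=e, n+12=z, i+12=u.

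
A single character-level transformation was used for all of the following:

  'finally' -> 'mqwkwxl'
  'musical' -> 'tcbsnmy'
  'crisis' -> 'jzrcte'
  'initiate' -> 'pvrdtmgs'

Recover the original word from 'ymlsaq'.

recipe

In finally: f→m is +7, i→q is +8, n→w is +9, a→k is +10 — the shift increases by 1 each position. Each letter shifts forward by (position + 7), i.e. 7, 8, 9, … — the shift grows by one for each successive letter.
Reversing it on ymlsaq: y−7=r, m−8=e, l−9=c, s−10=i, a−11=p, q−12=e.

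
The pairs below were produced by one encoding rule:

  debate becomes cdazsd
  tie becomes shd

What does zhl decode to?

aim

Compare letters: d→c is +25, e→d is +25, b→a is +25 — a constant shift. Each letter is shifted forward by 25 in the alphabet (a Caesar shift of +25).
Undoing it on zhl: z−25=a, h−25=i, l−25=m.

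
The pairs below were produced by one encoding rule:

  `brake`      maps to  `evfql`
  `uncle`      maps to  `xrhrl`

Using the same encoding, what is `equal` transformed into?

huzgs

In brake: b→e is +3, r→v is +4, a→f is +5, k→q is +6 — the shift increases by 1 each position. Letter i (0-indexed) is shifted by i+3, so successive shifts are 3, 4, 5, ….
Applying it to equal: e+3=h, q+4=u, u+5=z, a+6=g, l+7=s.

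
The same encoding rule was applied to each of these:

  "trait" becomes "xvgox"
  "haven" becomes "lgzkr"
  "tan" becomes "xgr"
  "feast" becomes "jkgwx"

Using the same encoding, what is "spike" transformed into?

The shift depends on letter class: consonant t→x is +4, but vowel a→g is +6. Vowels shift forward by 6 and consonants shift forward by 4.
On spike: s(cons)+4=w, p(cons)+4=t, i(vowel)+6=o, k(cons)+4=o, e(vowel)+6=k.

wtook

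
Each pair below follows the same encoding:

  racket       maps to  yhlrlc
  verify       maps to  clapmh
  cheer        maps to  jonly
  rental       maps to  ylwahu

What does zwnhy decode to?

spear

The shifts repeat in a cycle of length 3: positions 0,1,… shift by +7, +7, +9, then the pattern repeats.
Decoding zwnhy: z−7=s, w−7=p, n−9=e, h−7=a, y−7=r.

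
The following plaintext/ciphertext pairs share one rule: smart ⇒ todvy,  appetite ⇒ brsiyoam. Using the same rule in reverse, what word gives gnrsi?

In smart: s→t is +1, m→o is +2, a→d is +3, r→v is +4 — the shift increases by 1 each position. Each letter shifts forward by (position + 1), i.e. 1, 2, 3, … — the shift grows by one for each successive letter.
Reversing it on gnrsi: g−1=f, n−2=l, r−3=o, s−4=o, i−5=d.

flood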